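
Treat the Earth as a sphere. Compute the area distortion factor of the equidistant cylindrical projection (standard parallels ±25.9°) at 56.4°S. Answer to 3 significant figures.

1.63

The equidistant cylindrical projection with φ₀ = 25.9° has h = 1 (meridians true) and k = cos φ₀ / cos φ along parallels.
Areal scale = h·k = 1 × cos φ₀ / cos φ; at 56.4°, h = 1.000, k = 1.626, so h·k = 1.626.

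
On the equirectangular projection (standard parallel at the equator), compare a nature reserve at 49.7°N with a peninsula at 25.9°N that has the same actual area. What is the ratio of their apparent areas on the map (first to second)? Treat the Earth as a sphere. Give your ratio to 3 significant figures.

For the equirectangular projection with φ₀ = 0 (plate carrée), h = 1 along meridians and k = sec φ along parallels.
Areal scale at 49.7°: h·k = 1.000 × 1.546 = 1.546.
Areal scale at 25.9°: h·k = 1.000 × 1.112 = 1.112.
Ratio = 1.546/1.112 ≈ 1.39.

1.39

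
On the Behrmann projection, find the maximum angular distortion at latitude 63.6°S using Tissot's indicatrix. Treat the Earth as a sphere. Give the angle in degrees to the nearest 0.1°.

71.3°

The Behrmann projection is cylindrical equal-area with φ₀ = 30°. For cylindrical equal-area with standard parallel φ₀, h = cos φ / cos φ₀ and k = cos φ₀ / cos φ, so h·k = 1.
At 63.6°: h = 0.5134, k = 1.948; principal scales a = 1.948, b = 0.5134.
sin(ω/2) = (a − b)/(a + b) = 1.434/2.461 = 0.5828, so ω = 2 arcsin(0.5828) ≈ 71.3°.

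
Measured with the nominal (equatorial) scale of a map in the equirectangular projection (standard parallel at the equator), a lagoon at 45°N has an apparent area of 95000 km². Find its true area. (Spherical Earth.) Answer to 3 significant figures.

In the plate carrée (x = Rλ, y = Rφ), meridians are true-scale (h = 1) and parallels are stretched by k = sec φ.
Areal scale = h·k = 1 × sec φ; at 45°, h = 1.000, k = 1.414, so h·k = 1.414.
True area = apparent / (areal scale) = 95000 / 1.414 ≈ 67200 km².

67200 km²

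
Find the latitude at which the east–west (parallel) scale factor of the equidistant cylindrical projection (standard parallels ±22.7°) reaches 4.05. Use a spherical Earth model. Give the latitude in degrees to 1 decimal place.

76.8°

In the equirectangular projection with standard parallel φ₀ = 22.7° (x = Rλ cos φ₀, y = Rφ), meridians are true-scale (h = 1) and the parallel scale is k = cos φ₀ / cos φ.
k = cos φ₀ / cos φ = 4.05  ⇒  cos φ = cos 22.7° / 4.05 = 0.2278.
φ = arccos(0.2278) ≈ 76.8°.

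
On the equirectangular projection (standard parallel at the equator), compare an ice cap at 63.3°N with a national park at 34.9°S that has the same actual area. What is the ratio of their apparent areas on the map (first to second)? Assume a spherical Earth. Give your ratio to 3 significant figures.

For the equirectangular projection with φ₀ = 0 (plate carrée), h = 1 along meridians and k = sec φ along parallels.
Areal scale at 63.3°: h·k = 1.000 × 2.226 = 2.226.
Areal scale at 34.9°: h·k = 1.000 × 1.219 = 1.219.
Ratio = 2.226/1.219 ≈ 1.83.

1.83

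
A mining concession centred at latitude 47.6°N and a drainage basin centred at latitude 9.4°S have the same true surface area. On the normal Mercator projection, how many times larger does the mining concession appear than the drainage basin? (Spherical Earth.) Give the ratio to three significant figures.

2.14

Mercator is conformal with k = sec φ, so areal scale = k² = sec²φ.
At 47.6°: sec²(47.6°) = 1/0.6743² = 2.199.
At 9.4°: sec²(9.4°) = 1/0.9866² = 1.027.
Ratio = 2.199/1.027 = cos²(9.4°)/cos²(47.6°) ≈ 2.14.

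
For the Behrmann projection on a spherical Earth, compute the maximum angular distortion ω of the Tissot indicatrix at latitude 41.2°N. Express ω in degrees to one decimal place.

16.1°

Behrmann is a cylindrical equal-area projection with standard parallels at ±30°. A cylindrical equal-area projection with standard parallel φ₀ has meridian scale h = cos φ / cos φ₀ and parallel scale k = cos φ₀ / cos φ (so areas are preserved, h·k = 1).
At 41.2°: h = 0.8688, k = 1.151; principal scales a = 1.151, b = 0.8688.
sin(ω/2) = (a − b)/(a + b) = 0.2822/2.020 = 0.1397, so ω = 2 arcsin(0.1397) ≈ 16.1°.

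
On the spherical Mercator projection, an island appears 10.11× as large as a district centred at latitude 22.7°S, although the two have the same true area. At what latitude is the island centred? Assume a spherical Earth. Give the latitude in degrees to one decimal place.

73.1°

For equal true areas on Mercator, apparent areas scale as sec²φ, so the ratio is cos²φ₂ / cos²φ₁.
cos²φ₂ / cos²φ₁ = 10.11  ⇒  cos φ₁ = cos 22.7° / √10.11 = 0.9225/3.180 = 0.2901.
φ₁ = arccos(0.2901) ≈ 73.1°.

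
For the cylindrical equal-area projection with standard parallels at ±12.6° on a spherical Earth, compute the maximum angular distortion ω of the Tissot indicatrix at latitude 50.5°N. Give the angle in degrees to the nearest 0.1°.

47.6°

Cylindrical equal-area (φ₀ = 12.6°): h = cos φ / cos 12.6° along meridians, k = cos 12.6° / cos φ along parallels; h·k = 1.
At 50.5°: h = 0.6518, k = 1.534; principal scales a = 1.534, b = 0.6518.
sin(ω/2) = (a − b)/(a + b) = 0.8825/2.186 = 0.4037, so ω = 2 arcsin(0.4037) ≈ 47.6°.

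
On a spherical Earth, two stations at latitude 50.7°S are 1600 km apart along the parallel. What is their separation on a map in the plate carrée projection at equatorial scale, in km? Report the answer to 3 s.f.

2530 km

For the equirectangular projection with φ₀ = 0 (plate carrée), h = 1 along meridians and k = sec φ along parallels.
Along the parallel, k = sec 50.7° = 1/0.6334 = 1.579.
Map distance = 1600 × 1.579 ≈ 2530 km.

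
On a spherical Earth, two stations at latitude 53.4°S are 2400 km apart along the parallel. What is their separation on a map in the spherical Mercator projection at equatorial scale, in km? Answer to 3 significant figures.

The Mercator projection is conformal; its linear scale factor is the same in every direction and equals sec φ = 1/cos φ.
Along the parallel, k = sec 53.4° = 1/0.5962 = 1.677.
Map distance = 2400 × 1.677 ≈ 4030 km.

4030 km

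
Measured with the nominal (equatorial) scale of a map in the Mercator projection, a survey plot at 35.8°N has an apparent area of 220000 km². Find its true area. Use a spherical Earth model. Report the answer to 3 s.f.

For Mercator, h = k = sec φ (a conformal cylindrical projection has a single point scale, 1/cos φ).
Areal scale = k² = sec²φ = 1/cos²(35.8°) = 1/0.8111² = 1.520.
True area = apparent / (areal scale) = 220000 / 1.520 ≈ 145000 km².

145000 km²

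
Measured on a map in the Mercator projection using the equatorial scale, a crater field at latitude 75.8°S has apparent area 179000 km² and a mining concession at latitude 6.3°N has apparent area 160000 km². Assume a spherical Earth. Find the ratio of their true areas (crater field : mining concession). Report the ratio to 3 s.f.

0.0681

Since Mercator area scale is 1/cos²φ, the true area equals the apparent area multiplied by cos²φ.
True area of crater field: 179000 × cos²(75.8°) = 179000 × 0.06018 = 10770 km².
True area of mining concession: 160000 × cos²(6.3°) = 160000 × 0.9880 = 158100 km².
Ratio = 10770 / 158100 ≈ 0.0681.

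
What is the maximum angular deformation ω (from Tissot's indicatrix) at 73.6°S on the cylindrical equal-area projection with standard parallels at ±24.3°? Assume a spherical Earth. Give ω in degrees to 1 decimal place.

Cylindrical equal-area (φ₀ = 24.3°): h = cos φ / cos 24.3° along meridians, k = cos 24.3° / cos φ along parallels; h·k = 1.
At 73.6°: h = 0.3098, k = 3.228; principal scales a = 3.228, b = 0.3098.
sin(ω/2) = (a − b)/(a + b) = 2.918/3.538 = 0.8249, so ω = 2 arcsin(0.8249) ≈ 111.2°.

111.2°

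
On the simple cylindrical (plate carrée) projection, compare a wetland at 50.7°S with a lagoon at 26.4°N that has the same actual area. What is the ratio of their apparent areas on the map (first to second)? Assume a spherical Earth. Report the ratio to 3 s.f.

Plate carrée maps x = Rλ, y = Rφ. The meridian scale is h = 1 and the parallel scale is k = 1/cos φ = sec φ.
Areal scale at 50.7°: h·k = 1.000 × 1.579 = 1.579.
Areal scale at 26.4°: h·k = 1.000 × 1.116 = 1.116.
Ratio = 1.579/1.116 ≈ 1.41.

1.41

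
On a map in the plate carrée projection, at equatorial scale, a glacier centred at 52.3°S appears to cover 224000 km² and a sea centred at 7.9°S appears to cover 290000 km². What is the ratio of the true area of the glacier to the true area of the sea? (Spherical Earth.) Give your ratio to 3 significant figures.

0.477

On the plate carrée, areal scale = h·k = 1 × sec φ, so true area = apparent × cos φ.
True area of glacier: 224000 × cos(52.3°) = 224000 × 0.6115 = 137000 km².
True area of sea: 290000 × cos(7.9°) = 290000 × 0.9905 = 287200 km².
Ratio = 137000 / 287200 ≈ 0.477.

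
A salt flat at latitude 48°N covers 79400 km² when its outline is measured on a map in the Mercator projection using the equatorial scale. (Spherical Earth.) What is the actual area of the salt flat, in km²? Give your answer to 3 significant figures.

Mercator is conformal, so the point scale is isotropic: h = k = sec φ = 1/cos φ.
Areal scale = k² = sec²φ = 1/cos²(48°) = 1/0.6691² = 2.233.
True area = apparent / (areal scale) = 79400 / 2.233 ≈ 35600 km².

35600 km²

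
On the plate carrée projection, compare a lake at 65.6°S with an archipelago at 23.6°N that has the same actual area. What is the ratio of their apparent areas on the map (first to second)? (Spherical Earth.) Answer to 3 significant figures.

In the plate carrée (x = Rλ, y = Rφ), meridians are true-scale (h = 1) and parallels are stretched by k = sec φ.
Areal scale at 65.6°: h·k = 1.000 × 2.421 = 2.421.
Areal scale at 23.6°: h·k = 1.000 × 1.091 = 1.091.
Ratio = 2.421/1.091 ≈ 2.22.

2.22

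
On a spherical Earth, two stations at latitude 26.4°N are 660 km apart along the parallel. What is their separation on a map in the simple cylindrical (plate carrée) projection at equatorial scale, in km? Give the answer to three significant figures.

737 km

For the equirectangular projection with φ₀ = 0 (plate carrée), h = 1 along meridians and k = sec φ along parallels.
Along the parallel, k = sec 26.4° = 1/0.8957 = 1.116.
Map distance = 660 × 1.116 ≈ 737 km.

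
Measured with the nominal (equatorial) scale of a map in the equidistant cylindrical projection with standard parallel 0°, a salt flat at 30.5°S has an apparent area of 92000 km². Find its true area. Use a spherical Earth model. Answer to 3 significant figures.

Plate carrée maps x = Rλ, y = Rφ. The meridian scale is h = 1 and the parallel scale is k = 1/cos φ = sec φ.
Areal scale = h·k = 1 × sec φ; at 30.5°, h = 1.000, k = 1.161, so h·k = 1.161.
True area = apparent / (areal scale) = 92000 / 1.161 ≈ 79300 km².

79300 km²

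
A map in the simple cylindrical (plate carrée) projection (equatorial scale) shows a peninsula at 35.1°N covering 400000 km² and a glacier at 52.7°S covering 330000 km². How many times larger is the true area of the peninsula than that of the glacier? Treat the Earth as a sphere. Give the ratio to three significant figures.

1.64

Plate carrée has h = 1 and k = sec φ, giving areal scale sec φ; true area = (apparent area) · cos φ.
True area of peninsula: 400000 × cos(35.1°) = 400000 × 0.8181 = 327300 km².
True area of glacier: 330000 × cos(52.7°) = 330000 × 0.6060 = 200000 km².
Ratio = 327300 / 200000 ≈ 1.64.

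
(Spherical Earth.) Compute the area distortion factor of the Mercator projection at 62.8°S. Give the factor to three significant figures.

4.79

Mercator is conformal, so the point scale is isotropic: h = k = sec φ = 1/cos φ.
Areal scale = k² = sec²φ = 1/cos²(62.8°) = 1/0.4571² = 4.786.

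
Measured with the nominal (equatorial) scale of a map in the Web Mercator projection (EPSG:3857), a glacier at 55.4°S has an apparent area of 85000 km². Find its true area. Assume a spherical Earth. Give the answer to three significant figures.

Mercator is conformal, so the point scale is isotropic: h = k = sec φ = 1/cos φ.
Areal scale = k² = sec²φ = 1/cos²(55.4°) = 1/0.5678² = 3.101.
True area = apparent / (areal scale) = 85000 / 3.101 ≈ 27400 km².

27400 km²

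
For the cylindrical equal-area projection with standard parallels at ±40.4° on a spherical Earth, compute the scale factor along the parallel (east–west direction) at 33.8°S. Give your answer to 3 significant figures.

0.916

A cylindrical equal-area projection with standard parallel φ₀ has meridian scale h = cos φ / cos φ₀ and parallel scale k = cos φ₀ / cos φ (so areas are preserved, h·k = 1).
k = cos 40.4° / cos 33.8° = 0.7615/0.8310 = 0.9164.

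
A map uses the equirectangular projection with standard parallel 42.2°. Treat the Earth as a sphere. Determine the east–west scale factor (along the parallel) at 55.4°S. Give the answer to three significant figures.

1.30

The equidistant cylindrical projection with φ₀ = 42.2° has h = 1 (meridians true) and k = cos φ₀ / cos φ along parallels.
k = cos 42.2° / cos 55.4° = 0.7408/0.5678 = 1.305.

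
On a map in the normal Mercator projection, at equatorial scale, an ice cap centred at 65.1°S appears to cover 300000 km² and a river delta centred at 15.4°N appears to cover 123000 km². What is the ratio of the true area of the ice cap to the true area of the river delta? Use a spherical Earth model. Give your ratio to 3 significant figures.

0.465

Since Mercator area scale is 1/cos²φ, the true area equals the apparent area multiplied by cos²φ.
True area of ice cap: 300000 × cos²(65.1°) = 300000 × 0.1773 = 53180 km².
True area of river delta: 123000 × cos²(15.4°) = 123000 × 0.9295 = 114300 km².
Ratio = 53180 / 114300 ≈ 0.465.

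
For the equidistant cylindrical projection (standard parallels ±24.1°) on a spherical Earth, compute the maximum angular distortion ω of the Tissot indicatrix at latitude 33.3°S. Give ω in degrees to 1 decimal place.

In the equirectangular projection with standard parallel φ₀ = 24.1° (x = Rλ cos φ₀, y = Rφ), meridians are true-scale (h = 1) and the parallel scale is k = cos φ₀ / cos φ.
At 33.3°: h = 1.000, k = 1.092; principal scales a = 1.092, b = 1.000.
sin(ω/2) = (a − b)/(a + b) = 0.09216/2.092 = 0.04405, so ω = 2 arcsin(0.04405) ≈ 5.0°.

5.0°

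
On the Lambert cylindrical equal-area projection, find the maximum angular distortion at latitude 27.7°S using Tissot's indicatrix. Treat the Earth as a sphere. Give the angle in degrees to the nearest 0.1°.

13.9°

The Lambert cylindrical equal-area projection is the cylindrical equal-area projection with its standard parallel at the equator (φ₀ = 0). For cylindrical equal-area with standard parallel φ₀, h = cos φ / cos φ₀ and k = cos φ₀ / cos φ, so h·k = 1.
At 27.7°: h = 0.8854, k = 1.129; principal scales a = 1.129, b = 0.8854.
sin(ω/2) = (a − b)/(a + b) = 0.2440/2.015 = 0.1211, so ω = 2 arcsin(0.1211) ≈ 13.9°.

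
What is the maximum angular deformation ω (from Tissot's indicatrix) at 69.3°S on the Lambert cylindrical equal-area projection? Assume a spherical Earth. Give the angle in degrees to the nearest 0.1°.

102.1°

The Lambert cylindrical equal-area projection is the cylindrical equal-area projection with its standard parallel at the equator (φ₀ = 0). Cylindrical equal-area (φ₀ = 0°): h = cos φ / cos 0° along meridians, k = cos 0° / cos φ along parallels; h·k = 1.
At 69.3°: h = 0.3535, k = 2.829; principal scales a = 2.829, b = 0.3535.
sin(ω/2) = (a − b)/(a + b) = 2.476/3.183 = 0.7779, so ω = 2 arcsin(0.7779) ≈ 102.1°.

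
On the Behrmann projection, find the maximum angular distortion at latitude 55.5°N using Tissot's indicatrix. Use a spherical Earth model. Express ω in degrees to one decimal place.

47.3°

The Behrmann projection is cylindrical equal-area with φ₀ = 30°. Cylindrical equal-area (φ₀ = 30°): h = cos φ / cos 30° along meridians, k = cos 30° / cos φ along parallels; h·k = 1.
At 55.5°: h = 0.6540, k = 1.529; principal scales a = 1.529, b = 0.6540.
sin(ω/2) = (a − b)/(a + b) = 0.8750/2.183 = 0.4008, so ω = 2 arcsin(0.4008) ≈ 47.3°.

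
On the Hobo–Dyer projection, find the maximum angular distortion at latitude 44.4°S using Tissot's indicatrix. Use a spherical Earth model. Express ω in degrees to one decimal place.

Hobo–Dyer is a cylindrical equal-area projection with standard parallels at ±37.5°. Cylindrical equal-area (φ₀ = 37.5°): h = cos φ / cos 37.5° along meridians, k = cos 37.5° / cos φ along parallels; h·k = 1.
At 44.4°: h = 0.9006, k = 1.110; principal scales a = 1.110, b = 0.9006.
sin(ω/2) = (a − b)/(a + b) = 0.2098/2.011 = 0.1043, so ω = 2 arcsin(0.1043) ≈ 12.0°.

12.0°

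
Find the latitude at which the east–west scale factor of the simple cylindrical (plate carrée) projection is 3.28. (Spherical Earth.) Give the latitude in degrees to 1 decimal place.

Plate carrée: h = 1, k = sec φ along parallels.
sec φ = 3.28  ⇒  cos φ = 0.3049  ⇒  φ ≈ 72.2°.

72.2°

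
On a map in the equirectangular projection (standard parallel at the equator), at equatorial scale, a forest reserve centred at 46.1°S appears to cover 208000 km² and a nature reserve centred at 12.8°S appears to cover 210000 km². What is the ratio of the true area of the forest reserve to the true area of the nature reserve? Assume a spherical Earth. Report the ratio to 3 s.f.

0.704

Plate carrée has h = 1 and k = sec φ, giving areal scale sec φ; true area = (apparent area) · cos φ.
True area of forest reserve: 208000 × cos(46.1°) = 208000 × 0.6934 = 144200 km².
True area of nature reserve: 210000 × cos(12.8°) = 210000 × 0.9751 = 204800 km².
Ratio = 144200 / 204800 ≈ 0.704.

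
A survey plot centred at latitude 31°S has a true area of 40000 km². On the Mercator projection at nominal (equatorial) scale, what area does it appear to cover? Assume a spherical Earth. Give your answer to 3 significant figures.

54400 km²

The Mercator projection is conformal; its linear scale factor is the same in every direction and equals sec φ = 1/cos φ.
Areal scale = k² = sec²φ = 1/cos²(31°) = 1/0.8572² = 1.361.
Apparent area = 40000 × 1.361 ≈ 54400 km².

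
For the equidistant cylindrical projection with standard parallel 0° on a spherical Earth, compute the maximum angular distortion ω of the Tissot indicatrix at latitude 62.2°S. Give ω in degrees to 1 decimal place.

42.7°

For the equirectangular projection with φ₀ = 0 (plate carrée), h = 1 along meridians and k = sec φ along parallels.
At 62.2°: h = 1.000, k = 2.144; principal scales a = 2.144, b = 1.000.
sin(ω/2) = (a − b)/(a + b) = 1.144/3.144 = 0.3639, so ω = 2 arcsin(0.3639) ≈ 42.7°.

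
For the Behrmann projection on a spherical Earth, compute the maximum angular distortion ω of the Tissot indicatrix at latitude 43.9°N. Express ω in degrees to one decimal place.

The Behrmann projection is cylindrical equal-area with φ₀ = 30°. Cylindrical equal-area (φ₀ = 30°): h = cos φ / cos 30° along meridians, k = cos 30° / cos φ along parallels; h·k = 1.
At 43.9°: h = 0.8320, k = 1.202; principal scales a = 1.202, b = 0.8320.
sin(ω/2) = (a − b)/(a + b) = 0.3699/2.034 = 0.1819, so ω = 2 arcsin(0.1819) ≈ 21.0°.

21.0°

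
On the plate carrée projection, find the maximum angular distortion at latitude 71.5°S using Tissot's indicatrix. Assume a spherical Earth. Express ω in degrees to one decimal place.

62.4°

In the plate carrée (x = Rλ, y = Rφ), meridians are true-scale (h = 1) and parallels are stretched by k = sec φ.
At 71.5°: h = 1.000, k = 3.152; principal scales a = 3.152, b = 1.000.
sin(ω/2) = (a − b)/(a + b) = 2.152/4.152 = 0.5183, so ω = 2 arcsin(0.5183) ≈ 62.4°.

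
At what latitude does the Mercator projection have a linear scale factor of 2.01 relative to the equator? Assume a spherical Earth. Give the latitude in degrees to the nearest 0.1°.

60.2°

Mercator scale is k = sec φ = 1/cos φ.
1/cos φ = 2.01  ⇒  cos φ = 0.4975  ⇒  φ = arccos(0.4975) ≈ 60.2°.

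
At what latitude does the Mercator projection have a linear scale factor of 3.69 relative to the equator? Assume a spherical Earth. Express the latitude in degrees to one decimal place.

Mercator scale is k = sec φ = 1/cos φ.
1/cos φ = 3.69  ⇒  cos φ = 0.2710  ⇒  φ = arccos(0.2710) ≈ 74.3°.

74.3°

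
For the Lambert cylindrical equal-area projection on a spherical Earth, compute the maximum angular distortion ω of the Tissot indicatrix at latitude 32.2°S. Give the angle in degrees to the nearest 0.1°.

The Lambert cylindrical equal-area projection is the cylindrical equal-area projection with its standard parallel at the equator (φ₀ = 0). For cylindrical equal-area with standard parallel φ₀, h = cos φ / cos φ₀ and k = cos φ₀ / cos φ, so h·k = 1.
At 32.2°: h = 0.8462, k = 1.182; principal scales a = 1.182, b = 0.8462.
sin(ω/2) = (a − b)/(a + b) = 0.3356/2.028 = 0.1655, so ω = 2 arcsin(0.1655) ≈ 19.0°.

19.0°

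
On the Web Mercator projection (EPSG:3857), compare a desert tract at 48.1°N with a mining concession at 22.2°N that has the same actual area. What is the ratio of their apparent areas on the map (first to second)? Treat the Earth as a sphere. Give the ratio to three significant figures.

On Mercator, area is exaggerated by sec²φ = 1/cos²φ.
At 48.1°: sec²(48.1°) = 1/0.6678² = 2.242.
At 22.2°: sec²(22.2°) = 1/0.9259² = 1.167.
Ratio = 2.242/1.167 = cos²(22.2°)/cos²(48.1°) ≈ 1.92.

1.92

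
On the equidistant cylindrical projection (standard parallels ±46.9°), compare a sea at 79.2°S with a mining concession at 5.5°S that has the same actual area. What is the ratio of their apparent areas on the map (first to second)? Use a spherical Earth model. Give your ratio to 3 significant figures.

5.31

With standard parallel φ₀ = 46.9°, the equirectangular projection gives x = Rλ cos φ₀, y = Rφ, so h = 1 and k = cos 46.9° / cos φ.
Areal scale at 79.2°: h·k = 1.000 × 3.646 = 3.646.
Areal scale at 5.5°: h·k = 1.000 × 0.6864 = 0.6864.
Ratio = 3.646/0.6864 ≈ 5.31.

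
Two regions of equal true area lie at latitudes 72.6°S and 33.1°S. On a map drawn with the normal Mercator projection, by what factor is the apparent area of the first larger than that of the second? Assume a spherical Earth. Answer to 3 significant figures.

7.85

Mercator is conformal with k = sec φ, so areal scale = k² = sec²φ.
At 72.6°: sec²(72.6°) = 1/0.2990² = 11.18.
At 33.1°: sec²(33.1°) = 1/0.8377² = 1.425.
Ratio = 11.18/1.425 = cos²(33.1°)/cos²(72.6°) ≈ 7.85.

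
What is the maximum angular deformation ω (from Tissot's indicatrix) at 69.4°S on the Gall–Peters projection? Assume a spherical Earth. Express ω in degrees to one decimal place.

74.2°

The Gall–Peters projection is cylindrical equal-area with φ₀ = 45°. For cylindrical equal-area with standard parallel φ₀, h = cos φ / cos φ₀ and k = cos φ₀ / cos φ, so h·k = 1.
At 69.4°: h = 0.4976, k = 2.010; principal scales a = 2.010, b = 0.4976.
sin(ω/2) = (a − b)/(a + b) = 1.512/2.507 = 0.6031, so ω = 2 arcsin(0.6031) ≈ 74.2°.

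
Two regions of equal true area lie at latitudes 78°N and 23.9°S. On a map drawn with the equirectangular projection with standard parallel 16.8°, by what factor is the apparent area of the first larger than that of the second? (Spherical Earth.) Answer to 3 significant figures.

4.40

In the equirectangular projection with standard parallel φ₀ = 16.8° (x = Rλ cos φ₀, y = Rφ), meridians are true-scale (h = 1) and the parallel scale is k = cos φ₀ / cos φ.
Areal scale at 78°: h·k = 1.000 × 4.604 = 4.604.
Areal scale at 23.9°: h·k = 1.000 × 1.047 = 1.047.
Ratio = 4.604/1.047 ≈ 4.40.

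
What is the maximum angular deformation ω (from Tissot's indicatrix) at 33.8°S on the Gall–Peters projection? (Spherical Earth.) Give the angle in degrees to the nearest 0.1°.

The Gall–Peters projection is cylindrical equal-area with φ₀ = 45°. For cylindrical equal-area with standard parallel φ₀, h = cos φ / cos φ₀ and k = cos φ₀ / cos φ, so h·k = 1.
At 33.8°: h = 1.175, k = 0.8509; principal scales a = 1.175, b = 0.8509.
sin(ω/2) = (a − b)/(a + b) = 0.3243/2.026 = 0.1600, so ω = 2 arcsin(0.1600) ≈ 18.4°.

18.4°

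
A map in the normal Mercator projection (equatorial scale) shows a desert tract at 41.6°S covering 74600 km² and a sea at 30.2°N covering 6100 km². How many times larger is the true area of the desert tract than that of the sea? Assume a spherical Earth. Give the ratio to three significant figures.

9.16

On Mercator the areal scale is sec²φ, so true area = apparent × cos²φ.
True area of desert tract: 74600 × cos²(41.6°) = 74600 × 0.5592 = 41720 km².
True area of sea: 6100 × cos²(30.2°) = 6100 × 0.7470 = 4557 km².
Ratio = 41720 / 4557 ≈ 9.16.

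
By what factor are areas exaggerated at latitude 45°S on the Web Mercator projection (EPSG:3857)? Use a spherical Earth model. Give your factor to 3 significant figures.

Mercator is conformal, so the point scale is isotropic: h = k = sec φ = 1/cos φ.
Areal scale = k² = sec²φ = 1/cos²(45°) = 1/0.7071² = 2.000.

2.00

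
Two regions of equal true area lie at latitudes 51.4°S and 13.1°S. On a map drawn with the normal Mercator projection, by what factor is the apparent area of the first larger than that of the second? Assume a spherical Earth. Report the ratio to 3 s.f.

Mercator is conformal with k = sec φ, so areal scale = k² = sec²φ.
At 51.4°: sec²(51.4°) = 1/0.6239² = 2.569.
At 13.1°: sec²(13.1°) = 1/0.9740² = 1.054.
Ratio = 2.569/1.054 = cos²(13.1°)/cos²(51.4°) ≈ 2.44.

2.44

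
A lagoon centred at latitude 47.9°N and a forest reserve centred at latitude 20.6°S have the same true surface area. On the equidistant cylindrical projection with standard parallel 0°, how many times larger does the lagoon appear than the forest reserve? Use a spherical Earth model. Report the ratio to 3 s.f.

1.40

In the plate carrée (x = Rλ, y = Rφ), meridians are true-scale (h = 1) and parallels are stretched by k = sec φ.
Areal scale at 47.9°: h·k = 1.000 × 1.492 = 1.492.
Areal scale at 20.6°: h·k = 1.000 × 1.068 = 1.068.
Ratio = 1.492/1.068 ≈ 1.40.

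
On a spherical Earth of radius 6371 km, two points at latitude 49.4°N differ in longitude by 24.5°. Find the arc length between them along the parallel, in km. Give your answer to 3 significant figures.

1770 km

Arc length along a parallel = R cos φ · Δλ (with Δλ in radians).
= 6371 × cos 49.4° × (24.5° × π/180) = 6371 × 0.6508 × 0.4276 ≈ 1770 km.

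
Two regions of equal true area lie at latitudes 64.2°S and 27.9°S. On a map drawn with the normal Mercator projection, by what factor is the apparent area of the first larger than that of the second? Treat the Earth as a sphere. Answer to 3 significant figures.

Mercator is conformal with k = sec φ, so areal scale = k² = sec²φ.
At 64.2°: sec²(64.2°) = 1/0.4352² = 5.279.
At 27.9°: sec²(27.9°) = 1/0.8838² = 1.280.
Ratio = 5.279/1.280 = cos²(27.9°)/cos²(64.2°) ≈ 4.12.

4.12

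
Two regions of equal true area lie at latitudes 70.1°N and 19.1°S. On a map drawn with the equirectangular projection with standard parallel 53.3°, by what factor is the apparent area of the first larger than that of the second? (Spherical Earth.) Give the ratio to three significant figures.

2.78

With standard parallel φ₀ = 53.3°, the equirectangular projection gives x = Rλ cos φ₀, y = Rφ, so h = 1 and k = cos 53.3° / cos φ.
Areal scale at 70.1°: h·k = 1.000 × 1.756 = 1.756.
Areal scale at 19.1°: h·k = 1.000 × 0.6324 = 0.6324.
Ratio = 1.756/0.6324 ≈ 2.78.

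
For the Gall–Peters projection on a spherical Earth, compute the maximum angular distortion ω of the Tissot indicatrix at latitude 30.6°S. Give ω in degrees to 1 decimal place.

22.4°

Gall–Peters is a cylindrical equal-area projection with standard parallels at ±45°. Cylindrical equal-area (φ₀ = 45°): h = cos φ / cos 45° along meridians, k = cos 45° / cos φ along parallels; h·k = 1.
At 30.6°: h = 1.217, k = 0.8215; principal scales a = 1.217, b = 0.8215.
sin(ω/2) = (a − b)/(a + b) = 0.3958/2.039 = 0.1941, so ω = 2 arcsin(0.1941) ≈ 22.4°.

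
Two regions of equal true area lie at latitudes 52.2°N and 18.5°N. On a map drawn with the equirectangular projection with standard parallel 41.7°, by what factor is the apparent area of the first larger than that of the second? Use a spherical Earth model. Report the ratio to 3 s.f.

In the equirectangular projection with standard parallel φ₀ = 41.7° (x = Rλ cos φ₀, y = Rφ), meridians are true-scale (h = 1) and the parallel scale is k = cos φ₀ / cos φ.
Areal scale at 52.2°: h·k = 1.000 × 1.218 = 1.218.
Areal scale at 18.5°: h·k = 1.000 × 0.7873 = 0.7873.
Ratio = 1.218/0.7873 ≈ 1.55.

1.55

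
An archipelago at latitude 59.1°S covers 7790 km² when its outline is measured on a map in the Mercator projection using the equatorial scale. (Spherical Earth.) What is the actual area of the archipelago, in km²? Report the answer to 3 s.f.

2050 km²

Mercator is conformal, so the point scale is isotropic: h = k = sec φ = 1/cos φ.
Areal scale = k² = sec²φ = 1/cos²(59.1°) = 1/0.5135² = 3.792.
True area = apparent / (areal scale) = 7790 / 3.792 ≈ 2050 km².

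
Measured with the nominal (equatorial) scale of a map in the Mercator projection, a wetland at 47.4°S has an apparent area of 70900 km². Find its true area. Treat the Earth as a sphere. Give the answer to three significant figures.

For Mercator, h = k = sec φ (a conformal cylindrical projection has a single point scale, 1/cos φ).
Areal scale = k² = sec²φ = 1/cos²(47.4°) = 1/0.6769² = 2.183.
True area = apparent / (areal scale) = 70900 / 2.183 ≈ 32500 km².

32500 km²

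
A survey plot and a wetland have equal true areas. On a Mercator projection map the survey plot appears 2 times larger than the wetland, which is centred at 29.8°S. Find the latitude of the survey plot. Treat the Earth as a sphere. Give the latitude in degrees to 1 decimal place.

52.1°

On Mercator, (apparent₁)/(apparent₂) = sec²φ₁ / sec²φ₂ when true areas are equal.
cos²φ₂ / cos²φ₁ = 2  ⇒  cos φ₁ = cos 29.8° / √2 = 0.8678/1.414 = 0.6136.
φ₁ = arccos(0.6136) ≈ 52.1°.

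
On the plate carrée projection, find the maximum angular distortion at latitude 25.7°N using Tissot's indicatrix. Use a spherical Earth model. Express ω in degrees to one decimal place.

6.0°

For the equirectangular projection with φ₀ = 0 (plate carrée), h = 1 along meridians and k = sec φ along parallels.
At 25.7°: h = 1.000, k = 1.110; principal scales a = 1.110, b = 1.000.
sin(ω/2) = (a − b)/(a + b) = 0.1098/2.110 = 0.05204, so ω = 2 arcsin(0.05204) ≈ 6.0°.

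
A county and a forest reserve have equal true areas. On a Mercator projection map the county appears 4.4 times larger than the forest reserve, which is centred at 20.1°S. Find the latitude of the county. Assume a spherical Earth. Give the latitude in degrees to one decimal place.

Mercator areal scale is sec²φ, so apparent-area ratio = sec²φ₁ / sec²φ₂ = cos²φ₂ / cos²φ₁.
cos²φ₂ / cos²φ₁ = 4.4  ⇒  cos φ₁ = cos 20.1° / √4.4 = 0.9391/2.098 = 0.4477.
φ₁ = arccos(0.4477) ≈ 63.4°.

63.4°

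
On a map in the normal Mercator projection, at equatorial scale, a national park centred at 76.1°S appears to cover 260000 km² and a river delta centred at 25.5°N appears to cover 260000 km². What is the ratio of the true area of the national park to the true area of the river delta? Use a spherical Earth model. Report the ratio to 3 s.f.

On Mercator the areal scale is sec²φ, so true area = apparent × cos²φ.
True area of national park: 260000 × cos²(76.1°) = 260000 × 0.05771 = 15000 km².
True area of river delta: 260000 × cos²(25.5°) = 260000 × 0.8147 = 211800 km².
Ratio = 15000 / 211800 ≈ 0.0708.

0.0708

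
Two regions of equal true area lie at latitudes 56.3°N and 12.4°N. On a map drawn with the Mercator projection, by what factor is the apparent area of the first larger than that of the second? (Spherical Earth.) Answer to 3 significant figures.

Mercator is conformal with k = sec φ, so areal scale = k² = sec²φ.
At 56.3°: sec²(56.3°) = 1/0.5548² = 3.248.
At 12.4°: sec²(12.4°) = 1/0.9767² = 1.048.
Ratio = 3.248/1.048 = cos²(12.4°)/cos²(56.3°) ≈ 3.10.

3.10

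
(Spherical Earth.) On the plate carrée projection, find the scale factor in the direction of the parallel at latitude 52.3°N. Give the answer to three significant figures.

1.64

Plate carrée maps x = Rλ, y = Rφ. The meridian scale is h = 1 and the parallel scale is k = 1/cos φ = sec φ.
k = 1/cos 52.3° = 1/0.6115 = 1.635.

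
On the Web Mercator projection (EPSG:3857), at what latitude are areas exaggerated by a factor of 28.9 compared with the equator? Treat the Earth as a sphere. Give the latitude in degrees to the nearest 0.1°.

79.3°

Mercator areal scale is sec²φ.
sec²φ = 28.9  ⇒  cos²φ = 0.03460  ⇒  cos φ = 0.1860.
φ = arccos(0.1860) ≈ 79.3°.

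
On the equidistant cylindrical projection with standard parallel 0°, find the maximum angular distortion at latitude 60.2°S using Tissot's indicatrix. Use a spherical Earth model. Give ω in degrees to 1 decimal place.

39.3°

In the plate carrée (x = Rλ, y = Rφ), meridians are true-scale (h = 1) and parallels are stretched by k = sec φ.
At 60.2°: h = 1.000, k = 2.012; principal scales a = 2.012, b = 1.000.
sin(ω/2) = (a − b)/(a + b) = 1.012/3.012 = 0.3360, so ω = 2 arcsin(0.3360) ≈ 39.3°.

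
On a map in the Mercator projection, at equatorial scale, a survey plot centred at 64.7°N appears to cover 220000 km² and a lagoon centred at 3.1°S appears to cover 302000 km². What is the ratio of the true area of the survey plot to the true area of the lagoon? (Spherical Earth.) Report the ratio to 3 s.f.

0.133

Since Mercator area scale is 1/cos²φ, the true area equals the apparent area multiplied by cos²φ.
True area of survey plot: 220000 × cos²(64.7°) = 220000 × 0.1826 = 40180 km².
True area of lagoon: 302000 × cos²(3.1°) = 302000 × 0.9971 = 301100 km².
Ratio = 40180 / 301100 ≈ 0.133.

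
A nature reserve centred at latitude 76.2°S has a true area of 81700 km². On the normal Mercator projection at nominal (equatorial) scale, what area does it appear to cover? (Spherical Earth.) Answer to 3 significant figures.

1440000 km²

For Mercator, h = k = sec φ (a conformal cylindrical projection has a single point scale, 1/cos φ).
Areal scale = k² = sec²φ = 1/cos²(76.2°) = 1/0.2385² = 17.58.
Apparent area = 81700 × 17.58 ≈ 1440000 km².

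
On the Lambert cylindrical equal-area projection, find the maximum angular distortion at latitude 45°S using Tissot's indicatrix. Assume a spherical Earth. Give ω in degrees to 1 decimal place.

38.9°

The Lambert cylindrical equal-area projection is the cylindrical equal-area projection with its standard parallel at the equator (φ₀ = 0). Cylindrical equal-area (φ₀ = 0°): h = cos φ / cos 0° along meridians, k = cos 0° / cos φ along parallels; h·k = 1.
At 45°: h = 0.7071, k = 1.414; principal scales a = 1.414, b = 0.7071.
sin(ω/2) = (a − b)/(a + b) = 0.7071/2.121 = 0.3333, so ω = 2 arcsin(0.3333) ≈ 38.9°.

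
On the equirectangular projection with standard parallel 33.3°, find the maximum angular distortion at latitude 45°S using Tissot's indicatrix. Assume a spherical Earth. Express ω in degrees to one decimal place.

9.6°

With standard parallel φ₀ = 33.3°, the equirectangular projection gives x = Rλ cos φ₀, y = Rφ, so h = 1 and k = cos 33.3° / cos φ.
At 45°: h = 1.000, k = 1.182; principal scales a = 1.182, b = 1.000.
sin(ω/2) = (a − b)/(a + b) = 0.1820/2.182 = 0.08341, so ω = 2 arcsin(0.08341) ≈ 9.6°.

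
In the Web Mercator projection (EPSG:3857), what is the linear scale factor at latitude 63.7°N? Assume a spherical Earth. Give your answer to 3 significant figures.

2.26

The Mercator projection is conformal; its linear scale factor is the same in every direction and equals sec φ = 1/cos φ.
k = 1/cos 63.7° = 1/0.4431 = 2.257.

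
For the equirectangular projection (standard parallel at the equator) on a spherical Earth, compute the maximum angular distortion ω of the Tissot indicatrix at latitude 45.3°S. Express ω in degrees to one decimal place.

20.1°

In the plate carrée (x = Rλ, y = Rφ), meridians are true-scale (h = 1) and parallels are stretched by k = sec φ.
At 45.3°: h = 1.000, k = 1.422; principal scales a = 1.422, b = 1.000.
sin(ω/2) = (a − b)/(a + b) = 0.4217/2.422 = 0.1741, so ω = 2 arcsin(0.1741) ≈ 20.1°.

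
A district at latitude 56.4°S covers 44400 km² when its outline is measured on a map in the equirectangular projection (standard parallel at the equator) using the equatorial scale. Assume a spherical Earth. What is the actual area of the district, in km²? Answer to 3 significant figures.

24600 km²

In the plate carrée (x = Rλ, y = Rφ), meridians are true-scale (h = 1) and parallels are stretched by k = sec φ.
Areal scale = h·k = 1 × sec φ; at 56.4°, h = 1.000, k = 1.807, so h·k = 1.807.
True area = apparent / (areal scale) = 44400 / 1.807 ≈ 24600 km².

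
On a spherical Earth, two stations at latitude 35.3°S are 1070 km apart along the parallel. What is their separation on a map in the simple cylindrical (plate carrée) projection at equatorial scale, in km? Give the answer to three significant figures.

For the equirectangular projection with φ₀ = 0 (plate carrée), h = 1 along meridians and k = sec φ along parallels.
Along the parallel, k = sec 35.3° = 1/0.8161 = 1.225.
Map distance = 1070 × 1.225 ≈ 1310 km.

1310 km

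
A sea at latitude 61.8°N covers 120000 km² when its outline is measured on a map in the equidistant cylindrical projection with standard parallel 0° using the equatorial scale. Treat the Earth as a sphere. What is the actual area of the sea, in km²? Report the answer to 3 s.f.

56700 km²

In the plate carrée (x = Rλ, y = Rφ), meridians are true-scale (h = 1) and parallels are stretched by k = sec φ.
Areal scale = h·k = 1 × sec φ; at 61.8°, h = 1.000, k = 2.116, so h·k = 2.116.
True area = apparent / (areal scale) = 120000 / 2.116 ≈ 56700 km².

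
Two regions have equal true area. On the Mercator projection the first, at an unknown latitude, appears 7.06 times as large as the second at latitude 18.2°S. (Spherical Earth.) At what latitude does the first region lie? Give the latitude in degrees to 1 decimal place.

69.1°

For equal true areas on Mercator, apparent areas scale as sec²φ, so the ratio is cos²φ₂ / cos²φ₁.
cos²φ₂ / cos²φ₁ = 7.06  ⇒  cos φ₁ = cos 18.2° / √7.06 = 0.9500/2.657 = 0.3575.
φ₁ = arccos(0.3575) ≈ 69.1°.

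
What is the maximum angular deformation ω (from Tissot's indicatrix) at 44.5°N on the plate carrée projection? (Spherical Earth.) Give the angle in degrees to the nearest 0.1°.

19.3°

In the plate carrée (x = Rλ, y = Rφ), meridians are true-scale (h = 1) and parallels are stretched by k = sec φ.
At 44.5°: h = 1.000, k = 1.402; principal scales a = 1.402, b = 1.000.
sin(ω/2) = (a − b)/(a + b) = 0.4020/2.402 = 0.1674, so ω = 2 arcsin(0.1674) ≈ 19.3°.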